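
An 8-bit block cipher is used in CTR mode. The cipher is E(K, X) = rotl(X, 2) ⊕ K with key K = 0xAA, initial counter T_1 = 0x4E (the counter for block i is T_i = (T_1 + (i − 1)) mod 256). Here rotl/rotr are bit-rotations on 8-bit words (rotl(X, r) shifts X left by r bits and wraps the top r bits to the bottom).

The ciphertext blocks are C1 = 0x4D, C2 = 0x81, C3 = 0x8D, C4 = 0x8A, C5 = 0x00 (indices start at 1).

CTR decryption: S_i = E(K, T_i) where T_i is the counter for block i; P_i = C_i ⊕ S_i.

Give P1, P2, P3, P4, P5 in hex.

P1 = 0xDE, P2 = 0x16, P3 = 0x66, P4 = 0x65, P5 = 0xE3

P1: T = 0x4E, S = E(K, T) = 0x93; 0x4D ⊕ 0x93 = 0xDE.
P2: T = 0x4F, S = E(K, T) = 0x97; 0x81 ⊕ 0x97 = 0x16.
P3: T = 0x50, S = E(K, T) = 0xEB; 0x8D ⊕ 0xEB = 0x66.
P4: T = 0x51, S = E(K, T) = 0xEF; 0x8A ⊕ 0xEF = 0x65.
P5: T = 0x52, S = E(K, T) = 0xE3; 0x00 ⊕ 0xE3 = 0xE3.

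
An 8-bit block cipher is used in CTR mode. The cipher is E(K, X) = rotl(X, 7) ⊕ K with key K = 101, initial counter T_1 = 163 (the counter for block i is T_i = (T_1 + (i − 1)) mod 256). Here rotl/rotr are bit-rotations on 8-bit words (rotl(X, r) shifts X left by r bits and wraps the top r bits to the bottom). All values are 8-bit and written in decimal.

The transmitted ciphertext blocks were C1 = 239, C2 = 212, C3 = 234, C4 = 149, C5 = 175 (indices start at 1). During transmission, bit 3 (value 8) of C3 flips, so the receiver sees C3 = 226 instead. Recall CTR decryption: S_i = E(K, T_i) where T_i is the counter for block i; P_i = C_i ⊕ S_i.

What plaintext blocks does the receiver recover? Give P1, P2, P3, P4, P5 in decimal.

P1 = 91, P2 = 227, P3 = 85, P4 = 163, P5 = 25

Only C3 changed, to 226. In CTR, a change in C_i flips the same bit in P_i only; the keystream is unaffected. Decrypting the received ciphertext:
P1: T = 163, S = E(K, T) = 180; 239 ⊕ 180 = 91.
P2: T = 164, S = E(K, T) = 55; 212 ⊕ 55 = 227.
P3: T = 165, S = E(K, T) = 183; 226 ⊕ 183 = 85.
P4: T = 166, S = E(K, T) = 54; 149 ⊕ 54 = 163.
P5: T = 167, S = E(K, T) = 182; 175 ⊕ 182 = 25.
Blocks that differ from the original plaintext: P3.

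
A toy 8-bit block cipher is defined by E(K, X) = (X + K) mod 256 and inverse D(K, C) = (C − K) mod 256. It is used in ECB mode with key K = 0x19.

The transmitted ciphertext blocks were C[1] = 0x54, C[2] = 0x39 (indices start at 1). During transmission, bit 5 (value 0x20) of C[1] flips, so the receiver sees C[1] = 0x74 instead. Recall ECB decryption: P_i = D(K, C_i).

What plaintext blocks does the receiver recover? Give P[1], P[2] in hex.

P[1] = 0x5B, P[2] = 0x20

Only C[1] changed, to 0x74. In ECB, a change in C_i affects only P_i. Decrypting the received ciphertext:
P[1]: D(K, 0x74) = 0x5B.
P[2]: D(K, 0x39) = 0x20.
Blocks that differ from the original plaintext: P[1].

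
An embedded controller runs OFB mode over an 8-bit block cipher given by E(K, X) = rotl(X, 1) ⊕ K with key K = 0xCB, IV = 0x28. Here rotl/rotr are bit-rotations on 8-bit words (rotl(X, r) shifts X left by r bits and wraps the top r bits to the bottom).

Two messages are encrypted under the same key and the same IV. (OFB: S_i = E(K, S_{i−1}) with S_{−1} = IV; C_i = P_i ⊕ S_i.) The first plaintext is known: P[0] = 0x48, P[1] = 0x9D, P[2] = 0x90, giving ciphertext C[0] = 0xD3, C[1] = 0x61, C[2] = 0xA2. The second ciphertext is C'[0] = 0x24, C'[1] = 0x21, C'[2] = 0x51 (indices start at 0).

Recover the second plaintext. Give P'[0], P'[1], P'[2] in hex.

In OFB with a reused IV, both messages share the same keystream S_i, so C_i ⊕ C'_i = P_i ⊕ P'_i and thus P'_i = P_i ⊕ C_i ⊕ C'_i.
P'[0]: 0x48 ⊕ 0xD3 ⊕ 0x24 = 0xBF.
P'[1]: 0x9D ⊕ 0x61 ⊕ 0x21 = 0xDD.
P'[2]: 0x90 ⊕ 0xA2 ⊕ 0x51 = 0x63.

P'[0] = 0xBF, P'[1] = 0xDD, P'[2] = 0x63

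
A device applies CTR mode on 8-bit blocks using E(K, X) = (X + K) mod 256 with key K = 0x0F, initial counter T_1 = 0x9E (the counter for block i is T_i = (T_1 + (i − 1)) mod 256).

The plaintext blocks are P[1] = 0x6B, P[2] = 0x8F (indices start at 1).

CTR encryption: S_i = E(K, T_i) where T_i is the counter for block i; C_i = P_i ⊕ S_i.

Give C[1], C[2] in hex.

C[1] = 0xC6, C[2] = 0x21

C[1]: T = 0x9E, S = E(K, T) = 0xAD; 0x6B ⊕ 0xAD = 0xC6.
C[2]: T = 0x9F, S = E(K, T) = 0xAE; 0x8F ⊕ 0xAE = 0x21.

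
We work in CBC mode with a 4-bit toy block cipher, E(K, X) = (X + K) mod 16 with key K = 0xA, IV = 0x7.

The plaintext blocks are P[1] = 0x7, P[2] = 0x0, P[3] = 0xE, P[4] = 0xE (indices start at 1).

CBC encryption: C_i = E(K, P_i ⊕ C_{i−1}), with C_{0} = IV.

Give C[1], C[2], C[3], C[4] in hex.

C[1]: P[1] ⊕ 0x7 = 0x0; E(K, 0x0) = 0xA.
C[2]: P[2] ⊕ 0xA = 0xA; E(K, 0xA) = 0x4.
C[3]: P[3] ⊕ 0x4 = 0xA; E(K, 0xA) = 0x4.
C[4]: P[4] ⊕ 0x4 = 0xA; E(K, 0xA) = 0x4.

C[1] = 0xA, C[2] = 0x4, C[3] = 0x4, C[4] = 0x4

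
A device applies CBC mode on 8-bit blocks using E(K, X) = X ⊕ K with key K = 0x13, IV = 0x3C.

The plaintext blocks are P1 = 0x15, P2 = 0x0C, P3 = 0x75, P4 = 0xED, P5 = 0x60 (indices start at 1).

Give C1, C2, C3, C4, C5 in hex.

C1 = 0x3A, C2 = 0x25, C3 = 0x43, C4 = 0xBD, C5 = 0xCE

CBC encryption: C_i = E(K, P_i ⊕ C_{i−1}), with C_{0} = IV.
C1: P1 ⊕ 0x3C = 0x29; E(K, 0x29) = 0x3A.
C2: P2 ⊕ 0x3A = 0x36; E(K, 0x36) = 0x25.
C3: P3 ⊕ 0x25 = 0x50; E(K, 0x50) = 0x43.
C4: P4 ⊕ 0x43 = 0xAE; E(K, 0xAE) = 0xBD.
C5: P5 ⊕ 0xBD = 0xDD; E(K, 0xDD) = 0xCE.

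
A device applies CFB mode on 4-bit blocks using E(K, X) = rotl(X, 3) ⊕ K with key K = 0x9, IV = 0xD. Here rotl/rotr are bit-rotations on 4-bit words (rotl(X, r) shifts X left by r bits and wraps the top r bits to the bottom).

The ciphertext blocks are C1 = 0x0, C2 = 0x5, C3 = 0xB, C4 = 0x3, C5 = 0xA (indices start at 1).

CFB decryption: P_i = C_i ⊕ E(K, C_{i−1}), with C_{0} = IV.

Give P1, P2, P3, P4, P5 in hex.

P1: E(K, 0xD) = 0x7; 0x0 ⊕ 0x7 = 0x7.
P2: E(K, 0x0) = 0x9; 0x5 ⊕ 0x9 = 0xC.
P3: E(K, 0x5) = 0x3; 0xB ⊕ 0x3 = 0x8.
P4: E(K, 0xB) = 0x4; 0x3 ⊕ 0x4 = 0x7.
P5: E(K, 0x3) = 0x0; 0xA ⊕ 0x0 = 0xA.

P1 = 0x7, P2 = 0xC, P3 = 0x8, P4 = 0x7, P5 = 0xA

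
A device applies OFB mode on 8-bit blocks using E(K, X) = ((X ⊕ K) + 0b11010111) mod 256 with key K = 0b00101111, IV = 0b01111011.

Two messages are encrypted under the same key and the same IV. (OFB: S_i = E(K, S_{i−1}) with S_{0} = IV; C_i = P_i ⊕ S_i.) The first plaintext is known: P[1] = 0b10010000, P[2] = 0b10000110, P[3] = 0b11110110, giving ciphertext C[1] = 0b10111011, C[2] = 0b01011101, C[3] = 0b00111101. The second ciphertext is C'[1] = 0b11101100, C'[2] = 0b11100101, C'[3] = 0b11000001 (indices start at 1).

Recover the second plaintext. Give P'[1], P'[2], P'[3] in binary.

In OFB with a reused IV, both messages share the same keystream S_i, so C_i ⊕ C'_i = P_i ⊕ P'_i and thus P'_i = P_i ⊕ C_i ⊕ C'_i.
P'[1]: 0b10010000 ⊕ 0b10111011 ⊕ 0b11101100 = 0b11000111.
P'[2]: 0b10000110 ⊕ 0b01011101 ⊕ 0b11100101 = 0b00111110.
P'[3]: 0b11110110 ⊕ 0b00111101 ⊕ 0b11000001 = 0b00001010.

P'[1] = 0b11000111, P'[2] = 0b00111110, P'[3] = 0b00001010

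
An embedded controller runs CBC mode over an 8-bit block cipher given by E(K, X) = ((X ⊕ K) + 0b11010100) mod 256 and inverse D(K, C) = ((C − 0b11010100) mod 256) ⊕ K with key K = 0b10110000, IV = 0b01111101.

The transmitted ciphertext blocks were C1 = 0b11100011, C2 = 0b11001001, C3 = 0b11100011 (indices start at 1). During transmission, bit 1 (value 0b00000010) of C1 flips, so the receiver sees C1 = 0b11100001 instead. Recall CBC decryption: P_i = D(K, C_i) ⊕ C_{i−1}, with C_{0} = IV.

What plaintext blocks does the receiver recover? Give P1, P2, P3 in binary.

Only C1 changed, to 0b11100001. In CBC, a change in C_i garbles P_i and flips the same bit in P_{i+1}. Decrypting the received ciphertext:
P1: D(K, 0b11100001) = 0b10111101; 0b10111101 ⊕ 0b01111101 = 0b11000000.
P2: D(K, 0b11001001) = 0b01000101; 0b01000101 ⊕ 0b11100001 = 0b10100100.
P3: D(K, 0b11100011) = 0b10111111; 0b10111111 ⊕ 0b11001001 = 0b01110110.
Blocks that differ from the original plaintext: P1, P2.

P1 = 0b11000000, P2 = 0b10100100, P3 = 0b01110110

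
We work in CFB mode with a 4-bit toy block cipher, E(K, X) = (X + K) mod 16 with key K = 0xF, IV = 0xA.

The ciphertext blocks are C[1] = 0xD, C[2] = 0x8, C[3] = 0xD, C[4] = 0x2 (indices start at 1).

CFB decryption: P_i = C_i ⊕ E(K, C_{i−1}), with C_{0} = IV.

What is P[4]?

P[4]: E(K, 0xD) = 0xC; 0x2 ⊕ 0xC = 0xE.

P[4] = 0xE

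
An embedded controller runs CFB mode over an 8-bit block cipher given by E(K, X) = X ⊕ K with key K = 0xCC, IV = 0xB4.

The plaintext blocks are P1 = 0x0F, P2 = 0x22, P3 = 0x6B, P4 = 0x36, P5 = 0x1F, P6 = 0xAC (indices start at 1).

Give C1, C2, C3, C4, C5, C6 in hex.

C1 = 0x77, C2 = 0x99, C3 = 0x3E, C4 = 0xC4, C5 = 0x17, C6 = 0x77

CFB encryption: C_i = P_i ⊕ E(K, C_{i−1}), with C_{0} = IV.
C1: E(K, 0xB4) = 0x78; 0x0F ⊕ 0x78 = 0x77.
C2: E(K, 0x77) = 0xBB; 0x22 ⊕ 0xBB = 0x99.
C3: E(K, 0x99) = 0x55; 0x6B ⊕ 0x55 = 0x3E.
C4: E(K, 0x3E) = 0xF2; 0x36 ⊕ 0xF2 = 0xC4.
C5: E(K, 0xC4) = 0x08; 0x1F ⊕ 0x08 = 0x17.
C6: E(K, 0x17) = 0xDB; 0xAC ⊕ 0xDB = 0x77.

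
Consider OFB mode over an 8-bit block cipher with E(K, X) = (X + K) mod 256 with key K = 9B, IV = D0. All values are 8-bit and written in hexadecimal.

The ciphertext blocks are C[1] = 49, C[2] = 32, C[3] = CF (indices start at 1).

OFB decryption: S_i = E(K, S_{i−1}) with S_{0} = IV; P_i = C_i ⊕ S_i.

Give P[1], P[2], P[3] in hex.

P[1]: S = E(K, D0) = 6B; 49 ⊕ 6B = 22.
P[2]: S = E(K, 6B) = 06; 32 ⊕ 06 = 34.
P[3]: S = E(K, 06) = A1; CF ⊕ A1 = 6E.

P[1] = 22, P[2] = 34, P[3] = 6E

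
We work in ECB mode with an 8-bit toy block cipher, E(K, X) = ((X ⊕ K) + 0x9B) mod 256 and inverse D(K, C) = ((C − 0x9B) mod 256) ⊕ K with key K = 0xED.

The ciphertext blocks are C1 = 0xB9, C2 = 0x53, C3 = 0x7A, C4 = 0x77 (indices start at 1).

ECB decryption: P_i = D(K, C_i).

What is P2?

P2 = 0x55

P2: D(K, 0x53) = 0x55.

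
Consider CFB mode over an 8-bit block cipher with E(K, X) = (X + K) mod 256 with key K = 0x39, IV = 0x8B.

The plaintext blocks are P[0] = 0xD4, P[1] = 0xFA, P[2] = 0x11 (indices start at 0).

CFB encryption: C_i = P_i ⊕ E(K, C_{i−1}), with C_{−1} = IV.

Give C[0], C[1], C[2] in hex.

C[0] = 0x10, C[1] = 0xB3, C[2] = 0xFD

C[0]: E(K, 0x8B) = 0xC4; 0xD4 ⊕ 0xC4 = 0x10.
C[1]: E(K, 0x10) = 0x49; 0xFA ⊕ 0x49 = 0xB3.
C[2]: E(K, 0xB3) = 0xEC; 0x11 ⊕ 0xEC = 0xFD.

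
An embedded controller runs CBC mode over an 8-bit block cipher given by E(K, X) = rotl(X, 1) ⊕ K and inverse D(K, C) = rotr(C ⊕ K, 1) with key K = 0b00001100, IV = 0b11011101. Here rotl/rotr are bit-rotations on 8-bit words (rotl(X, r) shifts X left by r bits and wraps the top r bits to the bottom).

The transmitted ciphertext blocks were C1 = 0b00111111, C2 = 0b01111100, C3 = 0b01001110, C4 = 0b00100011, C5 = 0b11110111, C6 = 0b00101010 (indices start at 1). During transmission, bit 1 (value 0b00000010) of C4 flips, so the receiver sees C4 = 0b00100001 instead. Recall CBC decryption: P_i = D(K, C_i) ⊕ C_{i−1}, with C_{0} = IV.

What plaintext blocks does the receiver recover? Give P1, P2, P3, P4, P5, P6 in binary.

P1 = 0b01000100, P2 = 0b00000111, P3 = 0b01011101, P4 = 0b11011000, P5 = 0b11011100, P6 = 0b11100100

Only C4 changed, to 0b00100001. In CBC, a change in C_i garbles P_i and flips the same bit in P_{i+1}. Decrypting the received ciphertext:
P1: D(K, 0b00111111) = 0b10011001; 0b10011001 ⊕ 0b11011101 = 0b01000100.
P2: D(K, 0b01111100) = 0b00111000; 0b00111000 ⊕ 0b00111111 = 0b00000111.
P3: D(K, 0b01001110) = 0b00100001; 0b00100001 ⊕ 0b01111100 = 0b01011101.
P4: D(K, 0b00100001) = 0b10010110; 0b10010110 ⊕ 0b01001110 = 0b11011000.
P5: D(K, 0b11110111) = 0b11111101; 0b11111101 ⊕ 0b00100001 = 0b11011100.
P6: D(K, 0b00101010) = 0b00010011; 0b00010011 ⊕ 0b11110111 = 0b11100100.
Blocks that differ from the original plaintext: P4, P5.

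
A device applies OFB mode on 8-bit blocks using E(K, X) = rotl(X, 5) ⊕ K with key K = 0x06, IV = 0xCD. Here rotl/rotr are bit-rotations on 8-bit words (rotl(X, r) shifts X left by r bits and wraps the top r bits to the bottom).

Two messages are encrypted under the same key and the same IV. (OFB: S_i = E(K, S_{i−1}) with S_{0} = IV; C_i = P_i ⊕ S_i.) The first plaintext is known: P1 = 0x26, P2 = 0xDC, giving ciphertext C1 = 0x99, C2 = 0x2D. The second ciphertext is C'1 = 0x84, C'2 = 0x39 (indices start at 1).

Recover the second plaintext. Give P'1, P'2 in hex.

In OFB with a reused IV, both messages share the same keystream S_i, so C_i ⊕ C'_i = P_i ⊕ P'_i and thus P'_i = P_i ⊕ C_i ⊕ C'_i.
P'1: 0x26 ⊕ 0x99 ⊕ 0x84 = 0x3B.
P'2: 0xDC ⊕ 0x2D ⊕ 0x39 = 0xC8.

P'1 = 0x3B, P'2 = 0xC8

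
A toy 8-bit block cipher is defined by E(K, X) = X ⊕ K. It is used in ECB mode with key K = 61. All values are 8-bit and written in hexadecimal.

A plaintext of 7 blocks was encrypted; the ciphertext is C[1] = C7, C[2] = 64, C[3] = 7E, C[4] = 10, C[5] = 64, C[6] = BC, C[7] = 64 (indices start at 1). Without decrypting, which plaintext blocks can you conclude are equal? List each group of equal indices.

P[2] = P[5] = P[7]

ECB encrypts each block independently with the same key, so equal ciphertext blocks imply equal plaintext blocks.
C[2] = C[5] = C[7] = 64, so P[2] = P[5] = P[7].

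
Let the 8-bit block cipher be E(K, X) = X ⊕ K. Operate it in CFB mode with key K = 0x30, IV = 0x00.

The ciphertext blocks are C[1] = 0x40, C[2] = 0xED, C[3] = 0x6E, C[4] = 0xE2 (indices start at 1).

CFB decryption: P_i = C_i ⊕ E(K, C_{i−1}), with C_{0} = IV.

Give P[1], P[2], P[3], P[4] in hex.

P[1]: E(K, 0x00) = 0x30; 0x40 ⊕ 0x30 = 0x70.
P[2]: E(K, 0x40) = 0x70; 0xED ⊕ 0x70 = 0x9D.
P[3]: E(K, 0xED) = 0xDD; 0x6E ⊕ 0xDD = 0xB3.
P[4]: E(K, 0x6E) = 0x5E; 0xE2 ⊕ 0x5E = 0xBC.

P[1] = 0x70, P[2] = 0x9D, P[3] = 0xB3, P[4] = 0xBC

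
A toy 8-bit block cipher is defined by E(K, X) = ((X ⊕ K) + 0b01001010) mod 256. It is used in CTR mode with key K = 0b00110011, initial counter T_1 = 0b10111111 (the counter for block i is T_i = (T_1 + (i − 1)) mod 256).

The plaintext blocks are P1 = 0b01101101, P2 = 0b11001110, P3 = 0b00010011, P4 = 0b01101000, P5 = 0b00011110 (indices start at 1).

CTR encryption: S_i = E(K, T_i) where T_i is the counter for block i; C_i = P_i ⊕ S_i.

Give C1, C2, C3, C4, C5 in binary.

C1 = 0b10111011, C2 = 0b11110011, C3 = 0b00101111, C4 = 0b01010011, C5 = 0b00100100

C1: T = 0b10111111, S = E(K, T) = 0b11010110; 0b01101101 ⊕ 0b11010110 = 0b10111011.
C2: T = 0b11000000, S = E(K, T) = 0b00111101; 0b11001110 ⊕ 0b00111101 = 0b11110011.
C3: T = 0b11000001, S = E(K, T) = 0b00111100; 0b00010011 ⊕ 0b00111100 = 0b00101111.
C4: T = 0b11000010, S = E(K, T) = 0b00111011; 0b01101000 ⊕ 0b00111011 = 0b01010011.
C5: T = 0b11000011, S = E(K, T) = 0b00111010; 0b00011110 ⊕ 0b00111010 = 0b00100100.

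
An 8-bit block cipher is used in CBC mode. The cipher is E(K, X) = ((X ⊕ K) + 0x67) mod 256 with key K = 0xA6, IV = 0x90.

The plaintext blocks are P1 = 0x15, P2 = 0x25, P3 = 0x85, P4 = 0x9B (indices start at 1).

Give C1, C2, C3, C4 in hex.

CBC encryption: C_i = E(K, P_i ⊕ C_{i−1}), with C_{0} = IV.
C1: P1 ⊕ 0x90 = 0x85; E(K, 0x85) = 0x8A.
C2: P2 ⊕ 0x8A = 0xAF; E(K, 0xAF) = 0x70.
C3: P3 ⊕ 0x70 = 0xF5; E(K, 0xF5) = 0xBA.
C4: P4 ⊕ 0xBA = 0x21; E(K, 0x21) = 0xEE.

C1 = 0x8A, C2 = 0x70, C3 = 0xBA, C4 = 0xEE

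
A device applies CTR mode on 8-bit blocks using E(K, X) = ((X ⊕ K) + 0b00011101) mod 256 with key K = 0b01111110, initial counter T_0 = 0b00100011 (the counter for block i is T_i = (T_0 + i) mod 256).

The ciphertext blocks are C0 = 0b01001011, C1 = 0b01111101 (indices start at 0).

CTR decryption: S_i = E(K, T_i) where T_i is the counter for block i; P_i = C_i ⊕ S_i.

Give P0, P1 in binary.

P0: T = 0b00100011, S = E(K, T) = 0b01111010; 0b01001011 ⊕ 0b01111010 = 0b00110001.
P1: T = 0b00100100, S = E(K, T) = 0b01110111; 0b01111101 ⊕ 0b01110111 = 0b00001010.

P0 = 0b00110001, P1 = 0b00001010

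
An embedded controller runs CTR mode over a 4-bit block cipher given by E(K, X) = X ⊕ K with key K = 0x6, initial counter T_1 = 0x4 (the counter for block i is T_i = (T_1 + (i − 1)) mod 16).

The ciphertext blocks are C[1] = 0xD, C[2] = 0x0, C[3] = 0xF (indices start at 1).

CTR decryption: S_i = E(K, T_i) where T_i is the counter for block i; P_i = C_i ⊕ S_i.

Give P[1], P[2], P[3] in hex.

P[1] = 0xF, P[2] = 0x3, P[3] = 0xF

P[1]: T = 0x4, S = E(K, T) = 0x2; 0xD ⊕ 0x2 = 0xF.
P[2]: T = 0x5, S = E(K, T) = 0x3; 0x0 ⊕ 0x3 = 0x3.
P[3]: T = 0x6, S = E(K, T) = 0x0; 0xF ⊕ 0x0 = 0xF.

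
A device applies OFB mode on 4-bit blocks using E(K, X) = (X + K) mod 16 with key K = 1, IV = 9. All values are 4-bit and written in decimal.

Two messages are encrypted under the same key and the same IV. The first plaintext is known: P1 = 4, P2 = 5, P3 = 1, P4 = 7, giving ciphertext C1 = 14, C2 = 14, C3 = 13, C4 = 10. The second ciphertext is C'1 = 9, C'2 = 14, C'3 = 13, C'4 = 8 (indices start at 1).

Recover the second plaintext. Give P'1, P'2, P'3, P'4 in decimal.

In OFB with a reused IV, both messages share the same keystream S_i, so C_i ⊕ C'_i = P_i ⊕ P'_i and thus P'_i = P_i ⊕ C_i ⊕ C'_i.
P'1: 4 ⊕ 14 ⊕ 9 = 3.
P'2: 5 ⊕ 14 ⊕ 14 = 5.
P'3: 1 ⊕ 13 ⊕ 13 = 1.
P'4: 7 ⊕ 10 ⊕ 8 = 5.

P'1 = 3, P'2 = 5, P'3 = 1, P'4 = 5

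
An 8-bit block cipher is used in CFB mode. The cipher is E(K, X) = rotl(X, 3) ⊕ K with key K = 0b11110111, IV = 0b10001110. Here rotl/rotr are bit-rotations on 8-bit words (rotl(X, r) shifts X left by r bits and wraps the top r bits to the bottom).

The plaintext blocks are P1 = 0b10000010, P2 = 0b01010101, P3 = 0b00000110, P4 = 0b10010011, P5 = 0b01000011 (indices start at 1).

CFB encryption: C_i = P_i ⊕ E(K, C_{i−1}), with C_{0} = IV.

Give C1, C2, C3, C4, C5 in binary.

C1: E(K, 0b10001110) = 0b10000011; 0b10000010 ⊕ 0b10000011 = 0b00000001.
C2: E(K, 0b00000001) = 0b11111111; 0b01010101 ⊕ 0b11111111 = 0b10101010.
C3: E(K, 0b10101010) = 0b10100010; 0b00000110 ⊕ 0b10100010 = 0b10100100.
C4: E(K, 0b10100100) = 0b11010010; 0b10010011 ⊕ 0b11010010 = 0b01000001.
C5: E(K, 0b01000001) = 0b11111101; 0b01000011 ⊕ 0b11111101 = 0b10111110.

C1 = 0b00000001, C2 = 0b10101010, C3 = 0b10100100, C4 = 0b01000001, C5 = 0b10111110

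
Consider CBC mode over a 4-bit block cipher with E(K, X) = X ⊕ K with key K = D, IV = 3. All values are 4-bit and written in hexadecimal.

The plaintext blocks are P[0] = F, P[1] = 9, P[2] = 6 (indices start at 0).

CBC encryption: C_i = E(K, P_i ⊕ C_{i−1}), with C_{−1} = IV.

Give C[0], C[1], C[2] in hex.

C[0] = 1, C[1] = 5, C[2] = E

C[0]: P[0] ⊕ 3 = C; E(K, C) = 1.
C[1]: P[1] ⊕ 1 = 8; E(K, 8) = 5.
C[2]: P[2] ⊕ 5 = 3; E(K, 3) = E.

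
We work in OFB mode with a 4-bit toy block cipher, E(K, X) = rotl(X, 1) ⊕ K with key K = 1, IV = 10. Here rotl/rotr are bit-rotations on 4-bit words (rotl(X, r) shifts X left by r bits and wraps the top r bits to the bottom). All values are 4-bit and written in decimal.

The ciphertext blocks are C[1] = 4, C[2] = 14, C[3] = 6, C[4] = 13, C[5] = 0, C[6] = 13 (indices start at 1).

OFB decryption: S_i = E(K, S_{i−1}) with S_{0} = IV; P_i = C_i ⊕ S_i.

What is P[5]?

P[1]: S = E(K, 10) = 4; 4 ⊕ 4 = 0.
P[2]: S = E(K, 4) = 9; 14 ⊕ 9 = 7.
P[3]: S = E(K, 9) = 2; 6 ⊕ 2 = 4.
P[4]: S = E(K, 2) = 5; 13 ⊕ 5 = 8.
P[5]: S = E(K, 5) = 11; 0 ⊕ 11 = 11.

P[5] = 11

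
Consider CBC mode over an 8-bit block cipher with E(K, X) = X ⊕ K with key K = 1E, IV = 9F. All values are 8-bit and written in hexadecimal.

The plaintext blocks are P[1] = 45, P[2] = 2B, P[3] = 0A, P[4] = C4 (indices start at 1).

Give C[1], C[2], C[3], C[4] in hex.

CBC encryption: C_i = E(K, P_i ⊕ C_{i−1}), with C_{0} = IV.
C[1]: P[1] ⊕ 9F = DA; E(K, DA) = C4.
C[2]: P[2] ⊕ C4 = EF; E(K, EF) = F1.
C[3]: P[3] ⊕ F1 = FB; E(K, FB) = E5.
C[4]: P[4] ⊕ E5 = 21; E(K, 21) = 3F.

C[1] = C4, C[2] = F1, C[3] = E5, C[4] = 3F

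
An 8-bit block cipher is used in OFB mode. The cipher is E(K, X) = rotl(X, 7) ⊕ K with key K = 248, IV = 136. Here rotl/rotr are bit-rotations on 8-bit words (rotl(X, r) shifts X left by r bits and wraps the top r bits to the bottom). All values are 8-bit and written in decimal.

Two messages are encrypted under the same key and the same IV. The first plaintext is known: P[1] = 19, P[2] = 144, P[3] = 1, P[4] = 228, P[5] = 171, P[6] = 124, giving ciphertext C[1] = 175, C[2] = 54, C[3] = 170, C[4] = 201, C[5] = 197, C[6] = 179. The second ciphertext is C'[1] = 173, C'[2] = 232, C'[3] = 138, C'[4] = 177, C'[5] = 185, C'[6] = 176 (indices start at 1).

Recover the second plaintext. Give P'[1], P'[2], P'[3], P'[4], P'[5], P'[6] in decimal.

In OFB with a reused IV, both messages share the same keystream S_i, so C_i ⊕ C'_i = P_i ⊕ P'_i and thus P'_i = P_i ⊕ C_i ⊕ C'_i.
P'[1]: 19 ⊕ 175 ⊕ 173 = 17.
P'[2]: 144 ⊕ 54 ⊕ 232 = 78.
P'[3]: 1 ⊕ 170 ⊕ 138 = 33.
P'[4]: 228 ⊕ 201 ⊕ 177 = 156.
P'[5]: 171 ⊕ 197 ⊕ 185 = 215.
P'[6]: 124 ⊕ 179 ⊕ 176 = 127.

P'[1] = 17, P'[2] = 78, P'[3] = 33, P'[4] = 156, P'[5] = 215, P'[6] = 127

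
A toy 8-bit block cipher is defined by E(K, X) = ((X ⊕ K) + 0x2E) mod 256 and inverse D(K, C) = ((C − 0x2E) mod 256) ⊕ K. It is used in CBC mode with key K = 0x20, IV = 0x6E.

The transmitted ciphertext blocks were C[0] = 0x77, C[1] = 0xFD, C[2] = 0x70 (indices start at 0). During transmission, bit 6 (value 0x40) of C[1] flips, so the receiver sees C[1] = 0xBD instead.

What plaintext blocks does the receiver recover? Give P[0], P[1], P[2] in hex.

P[0] = 0x07, P[1] = 0xD8, P[2] = 0xDF

CBC decryption: P_i = D(K, C_i) ⊕ C_{i−1}, with C_{−1} = IV.
Only C[1] changed, to 0xBD. In CBC, a change in C_i garbles P_i and flips the same bit in P_{i+1}. Decrypting the received ciphertext:
P[0]: D(K, 0x77) = 0x69; 0x69 ⊕ 0x6E = 0x07.
P[1]: D(K, 0xBD) = 0xAF; 0xAF ⊕ 0x77 = 0xD8.
P[2]: D(K, 0x70) = 0x62; 0x62 ⊕ 0xBD = 0xDF.
Blocks that differ from the original plaintext: P[1], P[2].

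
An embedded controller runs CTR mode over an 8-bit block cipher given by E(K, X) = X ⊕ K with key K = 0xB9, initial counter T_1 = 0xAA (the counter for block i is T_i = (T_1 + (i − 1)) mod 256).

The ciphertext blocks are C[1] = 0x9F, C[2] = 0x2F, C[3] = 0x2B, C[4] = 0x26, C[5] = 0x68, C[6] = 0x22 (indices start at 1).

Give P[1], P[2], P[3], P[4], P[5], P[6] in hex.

P[1] = 0x8C, P[2] = 0x3D, P[3] = 0x3E, P[4] = 0x32, P[5] = 0x7F, P[6] = 0x34

CTR decryption: S_i = E(K, T_i) where T_i is the counter for block i; P_i = C_i ⊕ S_i.
P[1]: T = 0xAA, S = E(K, T) = 0x13; 0x9F ⊕ 0x13 = 0x8C.
P[2]: T = 0xAB, S = E(K, T) = 0x12; 0x2F ⊕ 0x12 = 0x3D.
P[3]: T = 0xAC, S = E(K, T) = 0x15; 0x2B ⊕ 0x15 = 0x3E.
P[4]: T = 0xAD, S = E(K, T) = 0x14; 0x26 ⊕ 0x14 = 0x32.
P[5]: T = 0xAE, S = E(K, T) = 0x17; 0x68 ⊕ 0x17 = 0x7F.
P[6]: T = 0xAF, S = E(K, T) = 0x16; 0x22 ⊕ 0x16 = 0x34.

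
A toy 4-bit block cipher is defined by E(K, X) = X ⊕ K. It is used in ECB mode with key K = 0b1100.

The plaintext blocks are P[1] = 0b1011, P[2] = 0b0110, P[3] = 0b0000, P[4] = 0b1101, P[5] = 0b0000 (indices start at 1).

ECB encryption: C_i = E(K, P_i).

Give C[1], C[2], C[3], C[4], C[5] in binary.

C[1] = 0b0111, C[2] = 0b1010, C[3] = 0b1100, C[4] = 0b0001, C[5] = 0b1100

C[1]: E(K, 0b1011) = 0b0111.
C[2]: E(K, 0b0110) = 0b1010.
C[3]: E(K, 0b0000) = 0b1100.
C[4]: E(K, 0b1101) = 0b0001.
C[5]: E(K, 0b0000) = 0b1100.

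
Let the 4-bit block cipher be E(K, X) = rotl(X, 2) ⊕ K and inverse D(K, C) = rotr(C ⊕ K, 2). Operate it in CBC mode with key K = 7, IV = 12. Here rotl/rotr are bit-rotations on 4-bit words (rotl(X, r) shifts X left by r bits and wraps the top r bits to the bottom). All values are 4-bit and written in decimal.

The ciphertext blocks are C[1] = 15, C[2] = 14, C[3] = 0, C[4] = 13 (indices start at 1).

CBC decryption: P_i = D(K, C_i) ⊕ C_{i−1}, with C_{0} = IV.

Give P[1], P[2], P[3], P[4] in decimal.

P[1] = 14, P[2] = 9, P[3] = 3, P[4] = 10

P[1]: D(K, 15) = 2; 2 ⊕ 12 = 14.
P[2]: D(K, 14) = 6; 6 ⊕ 15 = 9.
P[3]: D(K, 0) = 13; 13 ⊕ 14 = 3.
P[4]: D(K, 13) = 10; 10 ⊕ 0 = 10.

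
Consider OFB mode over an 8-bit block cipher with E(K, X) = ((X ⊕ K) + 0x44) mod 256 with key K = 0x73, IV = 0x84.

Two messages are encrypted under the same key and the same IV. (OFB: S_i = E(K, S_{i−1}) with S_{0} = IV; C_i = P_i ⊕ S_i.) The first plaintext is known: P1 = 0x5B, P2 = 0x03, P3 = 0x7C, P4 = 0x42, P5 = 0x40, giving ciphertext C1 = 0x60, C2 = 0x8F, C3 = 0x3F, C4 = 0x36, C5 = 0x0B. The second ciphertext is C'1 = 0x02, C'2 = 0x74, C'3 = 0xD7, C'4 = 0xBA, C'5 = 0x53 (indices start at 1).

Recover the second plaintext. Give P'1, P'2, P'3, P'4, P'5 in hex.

P'1 = 0x39, P'2 = 0xF8, P'3 = 0x94, P'4 = 0xCE, P'5 = 0x18

In OFB with a reused IV, both messages share the same keystream S_i, so C_i ⊕ C'_i = P_i ⊕ P'_i and thus P'_i = P_i ⊕ C_i ⊕ C'_i.
P'1: 0x5B ⊕ 0x60 ⊕ 0x02 = 0x39.
P'2: 0x03 ⊕ 0x8F ⊕ 0x74 = 0xF8.
P'3: 0x7C ⊕ 0x3F ⊕ 0xD7 = 0x94.
P'4: 0x42 ⊕ 0x36 ⊕ 0xBA = 0xCE.
P'5: 0x40 ⊕ 0x0B ⊕ 0x53 = 0x18.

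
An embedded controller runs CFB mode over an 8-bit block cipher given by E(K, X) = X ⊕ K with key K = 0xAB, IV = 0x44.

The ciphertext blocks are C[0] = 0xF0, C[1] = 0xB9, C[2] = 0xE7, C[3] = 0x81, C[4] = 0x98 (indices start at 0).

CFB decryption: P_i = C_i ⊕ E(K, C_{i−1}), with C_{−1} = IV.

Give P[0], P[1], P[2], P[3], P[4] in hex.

P[0] = 0x1F, P[1] = 0xE2, P[2] = 0xF5, P[3] = 0xCD, P[4] = 0xB2

P[0]: E(K, 0x44) = 0xEF; 0xF0 ⊕ 0xEF = 0x1F.
P[1]: E(K, 0xF0) = 0x5B; 0xB9 ⊕ 0x5B = 0xE2.
P[2]: E(K, 0xB9) = 0x12; 0xE7 ⊕ 0x12 = 0xF5.
P[3]: E(K, 0xE7) = 0x4C; 0x81 ⊕ 0x4C = 0xCD.
P[4]: E(K, 0x81) = 0x2A; 0x98 ⊕ 0x2A = 0xB2.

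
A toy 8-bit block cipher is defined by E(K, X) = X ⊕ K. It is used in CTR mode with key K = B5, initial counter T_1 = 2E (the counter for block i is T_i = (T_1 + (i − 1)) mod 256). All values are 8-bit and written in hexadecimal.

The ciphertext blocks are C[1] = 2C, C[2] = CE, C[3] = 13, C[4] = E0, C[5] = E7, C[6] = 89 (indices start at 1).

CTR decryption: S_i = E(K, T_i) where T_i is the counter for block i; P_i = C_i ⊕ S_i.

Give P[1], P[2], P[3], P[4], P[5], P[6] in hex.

P[1] = B7, P[2] = 54, P[3] = 96, P[4] = 64, P[5] = 60, P[6] = 0F

P[1]: T = 2E, S = E(K, T) = 9B; 2C ⊕ 9B = B7.
P[2]: T = 2F, S = E(K, T) = 9A; CE ⊕ 9A = 54.
P[3]: T = 30, S = E(K, T) = 85; 13 ⊕ 85 = 96.
P[4]: T = 31, S = E(K, T) = 84; E0 ⊕ 84 = 64.
P[5]: T = 32, S = E(K, T) = 87; E7 ⊕ 87 = 60.
P[6]: T = 33, S = E(K, T) = 86; 89 ⊕ 86 = 0F.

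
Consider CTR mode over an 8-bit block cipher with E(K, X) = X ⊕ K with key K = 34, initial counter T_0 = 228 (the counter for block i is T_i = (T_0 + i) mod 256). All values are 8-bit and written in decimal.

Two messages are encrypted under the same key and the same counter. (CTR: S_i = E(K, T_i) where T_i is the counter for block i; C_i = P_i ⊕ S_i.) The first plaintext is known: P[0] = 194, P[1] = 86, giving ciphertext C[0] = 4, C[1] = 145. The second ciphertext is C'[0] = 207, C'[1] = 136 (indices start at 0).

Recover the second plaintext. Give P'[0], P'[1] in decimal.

In CTR with a reused counter, both messages share the same keystream S_i, so C_i ⊕ C'_i = P_i ⊕ P'_i and thus P'_i = P_i ⊕ C_i ⊕ C'_i.
P'[0]: 194 ⊕ 4 ⊕ 207 = 9.
P'[1]: 86 ⊕ 145 ⊕ 136 = 79.

P'[0] = 9, P'[1] = 79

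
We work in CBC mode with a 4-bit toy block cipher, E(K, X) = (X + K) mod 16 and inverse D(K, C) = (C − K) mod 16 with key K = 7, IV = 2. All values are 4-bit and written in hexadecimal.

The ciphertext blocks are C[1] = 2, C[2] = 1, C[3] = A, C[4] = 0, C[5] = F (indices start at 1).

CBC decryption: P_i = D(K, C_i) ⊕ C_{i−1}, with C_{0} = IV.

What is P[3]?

P[3] = 2

P[3]: D(K, A) = 3; 3 ⊕ 1 = 2.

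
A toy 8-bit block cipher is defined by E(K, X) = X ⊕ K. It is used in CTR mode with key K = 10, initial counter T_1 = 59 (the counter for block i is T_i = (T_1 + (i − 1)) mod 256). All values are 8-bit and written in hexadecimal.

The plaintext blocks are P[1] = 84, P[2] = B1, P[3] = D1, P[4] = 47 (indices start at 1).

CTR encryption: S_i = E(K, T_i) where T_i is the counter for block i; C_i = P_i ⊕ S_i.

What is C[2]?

C[2] = FB

C[1]: T = 59, S = E(K, T) = 49; 84 ⊕ 49 = CD.
C[2]: T = 5A, S = E(K, T) = 4A; B1 ⊕ 4A = FB.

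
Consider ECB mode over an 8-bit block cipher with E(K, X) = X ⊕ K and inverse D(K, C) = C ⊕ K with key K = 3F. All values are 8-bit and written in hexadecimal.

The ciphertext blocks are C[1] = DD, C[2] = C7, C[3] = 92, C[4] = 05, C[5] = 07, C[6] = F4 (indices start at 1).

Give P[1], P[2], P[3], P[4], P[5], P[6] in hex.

ECB decryption: P_i = D(K, C_i).
P[1]: D(K, DD) = E2.
P[2]: D(K, C7) = F8.
P[3]: D(K, 92) = AD.
P[4]: D(K, 05) = 3A.
P[5]: D(K, 07) = 38.
P[6]: D(K, F4) = CB.

P[1] = E2, P[2] = F8, P[3] = AD, P[4] = 3A, P[5] = 38, P[6] = CB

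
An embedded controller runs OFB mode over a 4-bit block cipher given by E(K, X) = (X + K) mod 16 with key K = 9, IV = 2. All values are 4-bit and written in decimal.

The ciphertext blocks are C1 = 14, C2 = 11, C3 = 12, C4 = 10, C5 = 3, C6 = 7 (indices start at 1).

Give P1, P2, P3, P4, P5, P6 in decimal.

P1 = 5, P2 = 15, P3 = 1, P4 = 12, P5 = 12, P6 = 15

OFB decryption: S_i = E(K, S_{i−1}) with S_{0} = IV; P_i = C_i ⊕ S_i.
P1: S = E(K, 2) = 11; 14 ⊕ 11 = 5.
P2: S = E(K, 11) = 4; 11 ⊕ 4 = 15.
P3: S = E(K, 4) = 13; 12 ⊕ 13 = 1.
P4: S = E(K, 13) = 6; 10 ⊕ 6 = 12.
P5: S = E(K, 6) = 15; 3 ⊕ 15 = 12.
P6: S = E(K, 15) = 8; 7 ⊕ 8 = 15.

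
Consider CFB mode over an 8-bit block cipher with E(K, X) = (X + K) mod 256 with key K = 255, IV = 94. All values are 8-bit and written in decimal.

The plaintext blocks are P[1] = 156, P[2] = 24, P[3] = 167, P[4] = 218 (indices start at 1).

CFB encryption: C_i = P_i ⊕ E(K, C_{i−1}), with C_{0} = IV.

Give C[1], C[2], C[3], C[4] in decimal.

C[1]: E(K, 94) = 93; 156 ⊕ 93 = 193.
C[2]: E(K, 193) = 192; 24 ⊕ 192 = 216.
C[3]: E(K, 216) = 215; 167 ⊕ 215 = 112.
C[4]: E(K, 112) = 111; 218 ⊕ 111 = 181.

C[1] = 193, C[2] = 216, C[3] = 112, C[4] = 181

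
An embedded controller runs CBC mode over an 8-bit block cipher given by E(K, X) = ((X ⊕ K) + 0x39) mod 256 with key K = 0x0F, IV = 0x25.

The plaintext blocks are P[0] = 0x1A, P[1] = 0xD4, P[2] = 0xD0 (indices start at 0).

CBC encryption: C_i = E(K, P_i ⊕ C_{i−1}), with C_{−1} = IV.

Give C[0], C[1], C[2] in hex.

C[0]: P[0] ⊕ 0x25 = 0x3F; E(K, 0x3F) = 0x69.
C[1]: P[1] ⊕ 0x69 = 0xBD; E(K, 0xBD) = 0xEB.
C[2]: P[2] ⊕ 0xEB = 0x3B; E(K, 0x3B) = 0x6D.

C[0] = 0x69, C[1] = 0xEB, C[2] = 0x6D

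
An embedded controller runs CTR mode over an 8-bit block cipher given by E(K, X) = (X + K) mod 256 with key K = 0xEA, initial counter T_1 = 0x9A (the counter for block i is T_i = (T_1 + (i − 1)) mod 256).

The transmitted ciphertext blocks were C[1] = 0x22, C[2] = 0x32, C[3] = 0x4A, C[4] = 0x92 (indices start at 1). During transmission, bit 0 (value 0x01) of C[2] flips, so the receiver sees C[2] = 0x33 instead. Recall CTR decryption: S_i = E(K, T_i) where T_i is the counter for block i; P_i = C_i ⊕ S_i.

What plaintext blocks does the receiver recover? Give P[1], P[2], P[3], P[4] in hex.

Only C[2] changed, to 0x33. In CTR, a change in C_i flips the same bit in P_i only; the keystream is unaffected. Decrypting the received ciphertext:
P[1]: T = 0x9A, S = E(K, T) = 0x84; 0x22 ⊕ 0x84 = 0xA6.
P[2]: T = 0x9B, S = E(K, T) = 0x85; 0x33 ⊕ 0x85 = 0xB6.
P[3]: T = 0x9C, S = E(K, T) = 0x86; 0x4A ⊕ 0x86 = 0xCC.
P[4]: T = 0x9D, S = E(K, T) = 0x87; 0x92 ⊕ 0x87 = 0x15.
Blocks that differ from the original plaintext: P[2].

P[1] = 0xA6, P[2] = 0xB6, P[3] = 0xCC, P[4] = 0x15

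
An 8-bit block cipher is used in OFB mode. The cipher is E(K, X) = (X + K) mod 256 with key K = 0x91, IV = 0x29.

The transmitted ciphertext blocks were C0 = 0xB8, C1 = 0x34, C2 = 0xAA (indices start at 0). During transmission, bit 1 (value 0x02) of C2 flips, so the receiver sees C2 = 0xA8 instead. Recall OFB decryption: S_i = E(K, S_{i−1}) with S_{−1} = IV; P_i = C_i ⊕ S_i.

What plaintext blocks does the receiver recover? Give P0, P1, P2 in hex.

P0 = 0x02, P1 = 0x7F, P2 = 0x74

Only C2 changed, to 0xA8. In OFB, a change in C_i flips the same bit in P_i only; the keystream is unaffected. Decrypting the received ciphertext:
P0: S = E(K, 0x29) = 0xBA; 0xB8 ⊕ 0xBA = 0x02.
P1: S = E(K, 0xBA) = 0x4B; 0x34 ⊕ 0x4B = 0x7F.
P2: S = E(K, 0x4B) = 0xDC; 0xA8 ⊕ 0xDC = 0x74.
Blocks that differ from the original plaintext: P2.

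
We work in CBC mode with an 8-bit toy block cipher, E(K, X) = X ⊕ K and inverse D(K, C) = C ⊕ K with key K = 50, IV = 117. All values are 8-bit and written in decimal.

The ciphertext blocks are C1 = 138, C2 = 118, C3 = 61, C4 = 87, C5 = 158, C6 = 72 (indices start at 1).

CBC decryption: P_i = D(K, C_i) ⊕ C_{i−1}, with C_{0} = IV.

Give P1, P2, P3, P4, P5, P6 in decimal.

P1 = 205, P2 = 206, P3 = 121, P4 = 88, P5 = 251, P6 = 228

P1: D(K, 138) = 184; 184 ⊕ 117 = 205.
P2: D(K, 118) = 68; 68 ⊕ 138 = 206.
P3: D(K, 61) = 15; 15 ⊕ 118 = 121.
P4: D(K, 87) = 101; 101 ⊕ 61 = 88.
P5: D(K, 158) = 172; 172 ⊕ 87 = 251.
P6: D(K, 72) = 122; 122 ⊕ 158 = 228.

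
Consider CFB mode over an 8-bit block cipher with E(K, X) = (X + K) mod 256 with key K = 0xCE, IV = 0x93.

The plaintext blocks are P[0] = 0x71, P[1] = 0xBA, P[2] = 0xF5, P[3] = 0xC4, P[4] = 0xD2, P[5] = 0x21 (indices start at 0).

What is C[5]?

C[5] = 0xBA

CFB encryption: C_i = P_i ⊕ E(K, C_{i−1}), with C_{−1} = IV.
C[0]: E(K, 0x93) = 0x61; 0x71 ⊕ 0x61 = 0x10.
C[1]: E(K, 0x10) = 0xDE; 0xBA ⊕ 0xDE = 0x64.
C[2]: E(K, 0x64) = 0x32; 0xF5 ⊕ 0x32 = 0xC7.
C[3]: E(K, 0xC7) = 0x95; 0xC4 ⊕ 0x95 = 0x51.
C[4]: E(K, 0x51) = 0x1F; 0xD2 ⊕ 0x1F = 0xCD.
C[5]: E(K, 0xCD) = 0x9B; 0x21 ⊕ 0x9B = 0xBA.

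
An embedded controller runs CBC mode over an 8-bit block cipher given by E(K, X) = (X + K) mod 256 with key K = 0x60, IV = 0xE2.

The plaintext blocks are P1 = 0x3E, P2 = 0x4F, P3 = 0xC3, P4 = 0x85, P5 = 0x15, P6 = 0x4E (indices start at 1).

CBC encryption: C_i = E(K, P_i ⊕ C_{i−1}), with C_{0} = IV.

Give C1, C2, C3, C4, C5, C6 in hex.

C1: P1 ⊕ 0xE2 = 0xDC; E(K, 0xDC) = 0x3C.
C2: P2 ⊕ 0x3C = 0x73; E(K, 0x73) = 0xD3.
C3: P3 ⊕ 0xD3 = 0x10; E(K, 0x10) = 0x70.
C4: P4 ⊕ 0x70 = 0xF5; E(K, 0xF5) = 0x55.
C5: P5 ⊕ 0x55 = 0x40; E(K, 0x40) = 0xA0.
C6: P6 ⊕ 0xA0 = 0xEE; E(K, 0xEE) = 0x4E.

C1 = 0x3C, C2 = 0xD3, C3 = 0x70, C4 = 0x55, C5 = 0xA0, C6 = 0x4E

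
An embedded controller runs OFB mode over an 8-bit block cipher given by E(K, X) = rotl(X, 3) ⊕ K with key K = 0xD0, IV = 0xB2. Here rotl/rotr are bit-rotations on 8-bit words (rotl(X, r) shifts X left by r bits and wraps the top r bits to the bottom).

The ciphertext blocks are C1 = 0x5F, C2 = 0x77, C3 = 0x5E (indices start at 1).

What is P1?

P1 = 0x1A

OFB decryption: S_i = E(K, S_{i−1}) with S_{0} = IV; P_i = C_i ⊕ S_i.
P1: S = E(K, 0xB2) = 0x45; 0x5F ⊕ 0x45 = 0x1A.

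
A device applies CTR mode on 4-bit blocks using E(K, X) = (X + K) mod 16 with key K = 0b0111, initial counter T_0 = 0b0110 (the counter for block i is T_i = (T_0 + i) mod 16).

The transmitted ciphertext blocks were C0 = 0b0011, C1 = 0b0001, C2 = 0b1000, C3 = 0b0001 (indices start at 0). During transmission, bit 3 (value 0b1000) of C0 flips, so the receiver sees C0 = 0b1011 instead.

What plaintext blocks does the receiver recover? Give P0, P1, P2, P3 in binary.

CTR decryption: S_i = E(K, T_i) where T_i is the counter for block i; P_i = C_i ⊕ S_i.
Only C0 changed, to 0b1011. In CTR, a change in C_i flips the same bit in P_i only; the keystream is unaffected. Decrypting the received ciphertext:
P0: T = 0b0110, S = E(K, T) = 0b1101; 0b1011 ⊕ 0b1101 = 0b0110.
P1: T = 0b0111, S = E(K, T) = 0b1110; 0b0001 ⊕ 0b1110 = 0b1111.
P2: T = 0b1000, S = E(K, T) = 0b1111; 0b1000 ⊕ 0b1111 = 0b0111.
P3: T = 0b1001, S = E(K, T) = 0b0000; 0b0001 ⊕ 0b0000 = 0b0001.
Blocks that differ from the original plaintext: P0.

P0 = 0b0110, P1 = 0b1111, P2 = 0b0111, P3 = 0b0001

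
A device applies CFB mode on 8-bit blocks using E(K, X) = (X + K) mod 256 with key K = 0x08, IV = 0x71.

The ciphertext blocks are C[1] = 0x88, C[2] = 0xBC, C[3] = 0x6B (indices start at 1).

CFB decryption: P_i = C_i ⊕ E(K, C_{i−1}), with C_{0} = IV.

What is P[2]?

P[2]: E(K, 0x88) = 0x90; 0xBC ⊕ 0x90 = 0x2C.

P[2] = 0x2C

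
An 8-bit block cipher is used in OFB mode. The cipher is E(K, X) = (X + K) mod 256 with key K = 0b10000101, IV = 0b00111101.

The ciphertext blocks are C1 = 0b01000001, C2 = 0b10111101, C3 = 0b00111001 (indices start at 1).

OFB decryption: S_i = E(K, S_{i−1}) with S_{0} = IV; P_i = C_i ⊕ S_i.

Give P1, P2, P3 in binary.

P1 = 0b10000011, P2 = 0b11111010, P3 = 0b11110101

P1: S = E(K, 0b00111101) = 0b11000010; 0b01000001 ⊕ 0b11000010 = 0b10000011.
P2: S = E(K, 0b11000010) = 0b01000111; 0b10111101 ⊕ 0b01000111 = 0b11111010.
P3: S = E(K, 0b01000111) = 0b11001100; 0b00111001 ⊕ 0b11001100 = 0b11110101.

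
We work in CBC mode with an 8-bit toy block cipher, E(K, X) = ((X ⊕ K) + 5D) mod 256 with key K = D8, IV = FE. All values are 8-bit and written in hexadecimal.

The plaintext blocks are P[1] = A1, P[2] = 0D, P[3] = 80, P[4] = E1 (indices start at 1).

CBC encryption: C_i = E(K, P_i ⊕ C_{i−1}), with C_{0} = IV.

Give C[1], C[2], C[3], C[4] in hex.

C[1]: P[1] ⊕ FE = 5F; E(K, 5F) = E4.
C[2]: P[2] ⊕ E4 = E9; E(K, E9) = 8E.
C[3]: P[3] ⊕ 8E = 0E; E(K, 0E) = 33.
C[4]: P[4] ⊕ 33 = D2; E(K, D2) = 67.

C[1] = E4, C[2] = 8E, C[3] = 33, C[4] = 67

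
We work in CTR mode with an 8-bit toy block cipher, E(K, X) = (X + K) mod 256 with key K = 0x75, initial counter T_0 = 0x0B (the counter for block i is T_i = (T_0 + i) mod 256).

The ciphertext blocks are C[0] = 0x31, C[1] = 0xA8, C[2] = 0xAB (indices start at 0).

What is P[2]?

CTR decryption: S_i = E(K, T_i) where T_i is the counter for block i; P_i = C_i ⊕ S_i.
P[2]: T = 0x0D, S = E(K, T) = 0x82; 0xAB ⊕ 0x82 = 0x29.

P[2] = 0x29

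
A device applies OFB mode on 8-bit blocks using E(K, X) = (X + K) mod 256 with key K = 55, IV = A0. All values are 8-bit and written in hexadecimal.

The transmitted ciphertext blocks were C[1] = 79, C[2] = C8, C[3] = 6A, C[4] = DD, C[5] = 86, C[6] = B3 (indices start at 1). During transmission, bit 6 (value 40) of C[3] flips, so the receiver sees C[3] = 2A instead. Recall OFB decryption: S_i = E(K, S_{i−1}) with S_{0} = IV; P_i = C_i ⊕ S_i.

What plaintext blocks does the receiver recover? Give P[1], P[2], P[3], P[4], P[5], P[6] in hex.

P[1] = 8C, P[2] = 82, P[3] = B5, P[4] = 29, P[5] = CF, P[6] = 2D

Only C[3] changed, to 2A. In OFB, a change in C_i flips the same bit in P_i only; the keystream is unaffected. Decrypting the received ciphertext:
P[1]: S = E(K, A0) = F5; 79 ⊕ F5 = 8C.
P[2]: S = E(K, F5) = 4A; C8 ⊕ 4A = 82.
P[3]: S = E(K, 4A) = 9F; 2A ⊕ 9F = B5.
P[4]: S = E(K, 9F) = F4; DD ⊕ F4 = 29.
P[5]: S = E(K, F4) = 49; 86 ⊕ 49 = CF.
P[6]: S = E(K, 49) = 9E; B3 ⊕ 9E = 2D.
Blocks that differ from the original plaintext: P[3].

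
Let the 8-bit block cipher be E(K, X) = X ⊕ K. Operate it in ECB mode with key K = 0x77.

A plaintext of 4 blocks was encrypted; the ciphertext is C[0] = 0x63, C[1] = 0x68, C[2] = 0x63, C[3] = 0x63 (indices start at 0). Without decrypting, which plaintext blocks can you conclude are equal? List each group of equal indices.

ECB encrypts each block independently with the same key, so equal ciphertext blocks imply equal plaintext blocks.
C[0] = C[2] = C[3] = 0x63, so P[0] = P[2] = P[3].

P[0] = P[2] = P[3]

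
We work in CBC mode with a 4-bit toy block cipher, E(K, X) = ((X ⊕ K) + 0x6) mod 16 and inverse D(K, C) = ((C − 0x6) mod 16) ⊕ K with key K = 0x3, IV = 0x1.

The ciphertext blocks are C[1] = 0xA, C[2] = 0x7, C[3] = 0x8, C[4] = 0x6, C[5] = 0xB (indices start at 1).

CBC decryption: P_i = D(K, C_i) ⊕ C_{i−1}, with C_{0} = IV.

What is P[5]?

P[5] = 0x0

P[5]: D(K, 0xB) = 0x6; 0x6 ⊕ 0x6 = 0x0.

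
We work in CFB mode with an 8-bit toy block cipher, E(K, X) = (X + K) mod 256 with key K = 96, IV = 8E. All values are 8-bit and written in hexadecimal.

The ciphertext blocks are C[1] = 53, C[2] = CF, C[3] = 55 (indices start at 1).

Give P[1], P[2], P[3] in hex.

P[1] = 77, P[2] = 26, P[3] = 30

CFB decryption: P_i = C_i ⊕ E(K, C_{i−1}), with C_{0} = IV.
P[1]: E(K, 8E) = 24; 53 ⊕ 24 = 77.
P[2]: E(K, 53) = E9; CF ⊕ E9 = 26.
P[3]: E(K, CF) = 65; 55 ⊕ 65 = 30.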